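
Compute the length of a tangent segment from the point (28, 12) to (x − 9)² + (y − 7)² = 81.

The centre is (9, 7) and r = 9. The square of the distance from P to the centre is 361 + 25 = 386.
Power of the point: PT² = |PO|² − r² = 305, so PT = √305.

√305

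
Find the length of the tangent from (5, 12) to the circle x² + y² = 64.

√105

With centre O = (0, 0), |OP|² = 169 and r² = 64.
The tangent meets the radius at right angles, so tangent² = |PO|² − r² = 169 − 64 = 105.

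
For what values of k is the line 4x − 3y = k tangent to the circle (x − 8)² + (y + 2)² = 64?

For a tangent, require d(centre, line) = r = 8.
|4·8 − 3·(−2) − k| / √25 = 8
|k − (38)| = 8·5, so k = 78 or k = −2.

k = −2 or k = 78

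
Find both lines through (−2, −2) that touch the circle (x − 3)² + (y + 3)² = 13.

Write the tangent as mx − y + (−2 − m·(−2)) = 0 and set its distance from the centre to √13:
(5m − (−1))² = 13(m² + 1)
6m² + 5m − 6 = 0, so m = −3/2 or m = 2/3.
Through (−2, −2) these give 3x + 2y = −10 and 2x − 3y = 2.

3x + 2y = −10 and 2x − 3y = 2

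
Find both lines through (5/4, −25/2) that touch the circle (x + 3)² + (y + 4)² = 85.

2x − 9y = 115 and 6x − 7y = 95

Let a tangent through (5/4, −25/2) have slope m. Its distance from (−3, −4) must equal √85:
(−17/4m − (17/2))² = 85(m² + 1)
63m² − 68m + 12 = 0, so m = 2/9 or m = 6/7.
With m = 2/9: 2x − 9y = 115. With m = 6/7: 6x − 7y = 95.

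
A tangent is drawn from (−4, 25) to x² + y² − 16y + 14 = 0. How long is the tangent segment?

√255

The centre is (0, 8) and r = 5√2. The square of the distance from P to the centre is 16 + 289 = 305.
The tangent meets the radius at right angles, so tangent² = |PO|² − r² = 305 − 50 = 255.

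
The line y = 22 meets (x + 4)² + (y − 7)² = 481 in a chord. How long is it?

32

The distance from (−4, 7) to the line is 15, and r² = 481.
Half the chord is √(r² − d²) = √(256), so the full chord is 32.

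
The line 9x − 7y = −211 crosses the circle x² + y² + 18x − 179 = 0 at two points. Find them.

Express y = (211 + 9x)/7 and substitute into the circle:
130x² + 4680x + 35750 = 0  ⟹  x² + 36x + 275 = 0
x = −11 or x = −25, giving (−11, 16) and (−25, −2).

(−25, −2) and (−11, 16)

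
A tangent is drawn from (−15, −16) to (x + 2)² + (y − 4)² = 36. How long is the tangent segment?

The centre is (−2, 4) and r = 6. The square of the distance from P to the centre is 169 + 400 = 569.
Power of the point: PT² = |PO|² − r² = 533, so PT = √533.

√533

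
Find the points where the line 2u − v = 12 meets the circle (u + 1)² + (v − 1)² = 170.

Express v = 2u − 12 and substitute into the circle:
5u² − 50u = 0  ⟹  u² − 10u = 0
u = 10 or u = 0, giving (10, 8) and (0, −12).

(0, −12) and (10, 8)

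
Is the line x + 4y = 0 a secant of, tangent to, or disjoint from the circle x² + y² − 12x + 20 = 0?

Substituting the line into the circle gives 17x² − 192x + 320 = 0.
Δ = 36864 − 21760 = 15104.
Two real roots: the line is a secant.

secant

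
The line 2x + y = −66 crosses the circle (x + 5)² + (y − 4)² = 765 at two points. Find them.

From the line, y = −2x − 66. Substituting:
5x² + 290x + 4160 = 0  ⟹  x² + 58x + 832 = 0
x = −26 or x = −32, giving (−26, −14) and (−32, −2).

(−32, −2) and (−26, −14)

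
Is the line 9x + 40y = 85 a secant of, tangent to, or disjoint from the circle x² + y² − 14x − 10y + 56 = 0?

disjoint

d² = (9·7 + 40·5 − (85))²/1681 = 31684/1681; r² = 18.
Since d² > r², the line lies outside the circle.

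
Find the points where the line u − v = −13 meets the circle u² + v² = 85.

(−7, 6) and (−6, 7)

Substitute v = u + 13:
2u² + 26u + 84 = 0  ⟹  u² + 13u + 42 = 0
u = −6 or u = −7, giving (−6, 7) and (−7, 6).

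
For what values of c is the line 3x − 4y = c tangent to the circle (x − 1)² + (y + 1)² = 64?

The line touches the circle iff its distance from (1, −1) is 8:
|3·1 − 4·(−1) − c| / √25 = 8
|c − (7)| = 8·5, so c = 47 or c = −33.

c = −33 or c = 47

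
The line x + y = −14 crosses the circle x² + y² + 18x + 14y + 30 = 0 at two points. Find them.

(−15, 1) and (−1, −13)

From the line, y = −x − 14. Substituting:
2x² + 32x + 30 = 0  ⟹  x² + 16x + 15 = 0
x = −1 or x = −15, giving (−1, −13) and (−15, 1).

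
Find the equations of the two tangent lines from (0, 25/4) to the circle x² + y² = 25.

3x + 4y = 25 and 3x − 4y = −25

A line y − (25/4) = m(x − (0)) is tangent when its distance from (0, 0) is 5:
[m·(0) − (−25/4)]² = 25(m² + 1)
16m² − 9 = 0, so m = −3/4 or m = 3/4.
With m = −3/4: 3x + 4y = 25. With m = 3/4: 3x − 4y = −25.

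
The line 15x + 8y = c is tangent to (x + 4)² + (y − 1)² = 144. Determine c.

c = −256 or c = 152

The line touches the circle iff its distance from (−4, 1) is 12:
|15·(−4) + 8·1 − c| / √289 = 12
|c − (−52)| = 12·17, so c = 152 or c = −256.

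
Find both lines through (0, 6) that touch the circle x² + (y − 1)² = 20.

x − 2y = −12 and x + 2y = 12

A line y − (6) = m(x − (0)) is tangent when its distance from (0, 1) is 2√5:
(0m − (−5))² = 20(m² + 1)
4m² − 1 = 0, so m = 1/2 or m = −1/2.
Through (0, 6) these give x − 2y = −12 and x + 2y = 12.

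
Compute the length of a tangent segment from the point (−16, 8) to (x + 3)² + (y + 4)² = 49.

2√66

With centre O = (−3, −4), |OP|² = 313 and r² = 49.
The tangent meets the radius at right angles, so tangent² = |PO|² − r² = 313 − 49 = 264.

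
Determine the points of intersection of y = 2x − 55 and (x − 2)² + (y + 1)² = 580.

(18, −19) and (26, −3)

Substitute y = 2x − 55:
5x² − 220x + 2340 = 0  ⟹  x² − 44x + 468 = 0
x = 26 or x = 18, giving (26, −3) and (18, −19).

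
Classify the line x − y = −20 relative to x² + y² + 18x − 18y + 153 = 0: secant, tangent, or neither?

secant

Centre (−9, 9), r² = 9. Distance² from centre to line = (2)²/2 = 2.
Since d² < r², the line cuts the circle twice.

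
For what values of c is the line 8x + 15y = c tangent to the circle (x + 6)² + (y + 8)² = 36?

The line touches the circle iff its distance from (−6, −8) is 6:
|8·(−6) + 15·(−8) − c| / √289 = 6
|c − (−168)| = 6·17, so c = −66 or c = −270.

c = −270 or c = −66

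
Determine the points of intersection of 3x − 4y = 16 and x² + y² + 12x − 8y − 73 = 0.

(−4, −7) and (4, −1)

Express y = (−16 + 3x)/4 and substitute into the circle:
25x² − 400 = 0  ⟹  x² − 16 = 0
x = 4 or x = −4, giving (4, −1) and (−4, −7).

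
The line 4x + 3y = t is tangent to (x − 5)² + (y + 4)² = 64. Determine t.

t = −32 or t = 48

For a tangent, require d(centre, line) = r = 8.
|4·5 + 3·(−4) − t| / √25 = 8
|t − (8)| = 8·5, so t = 48 or t = −32.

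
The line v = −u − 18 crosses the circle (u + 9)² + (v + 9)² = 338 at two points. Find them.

Substitute v = −u − 18:
2u² + 36u − 176 = 0  ⟹  u² + 18u − 88 = 0
u = 4 or u = −22, giving (4, −22) and (−22, 4).

(−22, 4) and (4, −22)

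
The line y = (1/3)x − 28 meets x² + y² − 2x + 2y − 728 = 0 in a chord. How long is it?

Express y = (−84 + x)/3 and substitute into the circle:
10x² − 180x = 0  ⟹  x² − 18x = 0
x = 18 or x = 0, giving (18, −22) and (0, −28).
|(18, −22) − (0, −28)| = √((18)² + (6)²) = 6√10.

6√10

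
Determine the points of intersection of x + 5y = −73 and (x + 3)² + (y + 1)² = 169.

From the line, y = (−73 − x)/5. Substituting:
26x² + 286x + 624 = 0  ⟹  x² + 11x + 24 = 0
x = −3 or x = −8, giving (−3, −14) and (−8, −13).

(−8, −13) and (−3, −14)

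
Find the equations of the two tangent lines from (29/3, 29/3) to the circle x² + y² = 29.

A line y − (29/3) = m(x − (29/3)) is tangent when its distance from (0, 0) is √29:
[m·(−29/3) − (−29/3)]² = 29(m² + 1)
10m² − 29m + 10 = 0, so m = 5/2 or m = 2/5.
With m = 5/2: 5x − 2y = 29. With m = 2/5: 2x − 5y = −29.

5x − 2y = 29 and 2x − 5y = −29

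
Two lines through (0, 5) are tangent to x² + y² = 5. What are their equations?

2x + y = 5 and 2x − y = −5

A line y − (5) = m(x − (0)) is tangent when its distance from (0, 0) is √5:
(0m − (−5))² = 5(m² + 1)
m² − 4 = 0, so m = −2 or m = 2.
Through (0, 5) these give 2x + y = 5 and 2x − y = −5.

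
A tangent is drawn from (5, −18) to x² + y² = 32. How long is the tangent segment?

With centre O = (0, 0), |OP|² = 349 and r² = 32.
By the tangent–radius right angle, tangent length = √(|PO|² − r²) = √317.

√317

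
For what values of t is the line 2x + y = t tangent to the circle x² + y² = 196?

The line touches the circle iff its distance from (0, 0) is 14:
|2·0 + 1·0 − t| / √5 = 14
|t| = 14√5.

t = ±14√5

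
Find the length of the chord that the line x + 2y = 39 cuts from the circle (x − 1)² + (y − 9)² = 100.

4√5

Express y = (39 − x)/2 and substitute into the circle:
5x² − 50x + 45 = 0  ⟹  x² − 10x + 9 = 0
x = 9 or x = 1, giving (9, 15) and (1, 19).
Chord length = distance between (9, 15) and (1, 19) = √80 = 4√5.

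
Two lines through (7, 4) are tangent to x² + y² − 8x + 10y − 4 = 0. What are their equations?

x − 2y = −1 and 2x + y = 18

Let a tangent through (7, 4) have slope m. Its distance from (4, −5) must equal 3√5:
[m·(−3) − (−9)]² = 45(m² + 1)
2m² + 3m − 2 = 0, so m = 1/2 or m = −2.
Through (7, 4) these give x − 2y = −1 and 2x + y = 18.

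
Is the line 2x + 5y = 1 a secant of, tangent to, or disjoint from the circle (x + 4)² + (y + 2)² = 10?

disjoint

Centre (−4, −2), r² = 10. Distance² from centre to line = (−19)²/29 = 361/29.
Since d² > r², the line lies outside the circle.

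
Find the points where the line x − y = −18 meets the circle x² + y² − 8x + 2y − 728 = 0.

From the line, y = x + 18. Substituting:
2x² + 30x − 368 = 0  ⟹  x² + 15x − 184 = 0
x = 8 or x = −23, giving (8, 26) and (−23, −5).

(−23, −5) and (8, 26)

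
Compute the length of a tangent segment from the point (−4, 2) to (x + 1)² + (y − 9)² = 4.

3√6

With centre O = (−1, 9), |OP|² = 58 and r² = 4.
By the tangent–radius right angle, tangent length = √(|PO|² − r²) = √54 = 3√6.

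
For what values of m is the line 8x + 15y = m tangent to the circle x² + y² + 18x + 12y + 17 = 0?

m = −332 or m = 8

The line touches the circle iff its distance from (−9, −6) is 10:
|8·(−9) + 15·(−6) − m| / √289 = 10
|m − (−162)| = 10·17, so m = 8 or m = −332.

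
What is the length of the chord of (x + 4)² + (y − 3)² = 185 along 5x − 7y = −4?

3√74

Centre (−4, 3), r² = 185. Perpendicular distance d from centre to line = |−37| / √74 = 37/√74.
Chord = 2√(r² − d²) = 2·√(333/2) = 3√74.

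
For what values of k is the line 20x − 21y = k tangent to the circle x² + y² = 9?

Tangency holds when the distance from the centre (0, 0) to the line equals the radius 3:
|20·0 − 21·0 − k| / √841 = 3
|k| = 3·29, so k = 87 or k = −87.

k = −87 or k = 87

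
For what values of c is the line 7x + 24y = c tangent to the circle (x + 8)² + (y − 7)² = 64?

For a tangent, require d(centre, line) = r = 8.
|7·(−8) + 24·7 − c| / √625 = 8
|c − (112)| = 8·25, so c = 312 or c = −88.

c = −88 or c = 312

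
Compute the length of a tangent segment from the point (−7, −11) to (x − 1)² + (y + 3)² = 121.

√7

With centre O = (1, −3), |OP|² = 128 and r² = 121.
By the tangent–radius right angle, tangent length = √(|PO|² − r²) = √7.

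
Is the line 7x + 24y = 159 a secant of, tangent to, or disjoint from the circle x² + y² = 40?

disjoint

d² = (7·0 + 24·0 − (159))²/625 = 25281/625; r² = 40.
Since d² > r², the line lies outside the circle.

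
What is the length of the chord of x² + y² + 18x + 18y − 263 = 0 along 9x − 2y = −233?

2√85

Express y = (233 + 9x)/2 and substitute into the circle:
85x² + 4590x + 61625 = 0  ⟹  x² + 54x + 725 = 0
x = −25 or x = −29, giving (−25, 4) and (−29, −14).
Chord length = distance between (−25, 4) and (−29, −14) = √340 = 2√85.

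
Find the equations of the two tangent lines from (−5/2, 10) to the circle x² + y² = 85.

2x + 9y = 85 and 6x − 7y = −85

Write the tangent as mx − y + (10 − m·(−5/2)) = 0 and set its distance from the centre to √85:
[m·(5/2) − (−10)]² = 85(m² + 1)
63m² − 40m − 12 = 0, so m = −2/9 or m = 6/7.
With m = −2/9: 2x + 9y = 85. With m = 6/7: 6x − 7y = −85.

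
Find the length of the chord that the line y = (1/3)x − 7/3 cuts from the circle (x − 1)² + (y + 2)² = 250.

From the line, y = (−7 + x)/3. Substituting:
10x² − 20x − 2240 = 0  ⟹  x² − 2x − 224 = 0
x = 16 or x = −14, giving (16, 3) and (−14, −7).
|(16, 3) − (−14, −7)| = √((30)² + (10)²) = 10√10.

10√10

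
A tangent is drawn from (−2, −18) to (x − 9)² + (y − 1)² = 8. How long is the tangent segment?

√474

With centre O = (9, 1), |OP|² = 482 and r² = 8.
The tangent meets the radius at right angles, so tangent² = |PO|² − r² = 482 − 8 = 474.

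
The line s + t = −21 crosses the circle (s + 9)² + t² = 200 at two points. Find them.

From the line, t = −s − 21. Substituting:
2s² + 60s + 322 = 0  ⟹  s² + 30s + 161 = 0
s = −7 or s = −23, giving (−7, −14) and (−23, 2).

(−23, 2) and (−7, −14)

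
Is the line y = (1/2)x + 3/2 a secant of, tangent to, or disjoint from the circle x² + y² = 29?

secant

d² = (1·0 − 2·0 − (−3))²/5 = 9/5; r² = 29.
Since d² < r², the line cuts the circle twice.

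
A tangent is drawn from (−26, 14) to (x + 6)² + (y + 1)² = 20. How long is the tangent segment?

11√5

The centre is (−6, −1) and r = 2√5. The square of the distance from P to the centre is 400 + 225 = 625.
Power of the point: PT² = |PO|² − r² = 605, so PT = 11√5.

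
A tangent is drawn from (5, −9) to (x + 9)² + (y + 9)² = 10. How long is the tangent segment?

√186

Centre (−9, −9), r² = 10. |PO|² = (14)² + (0)² = 196.
The tangent meets the radius at right angles, so tangent² = |PO|² − r² = 196 − 10 = 186.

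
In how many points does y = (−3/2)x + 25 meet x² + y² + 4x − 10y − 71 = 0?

Substituting the line into the circle gives 13x² − 224x + 1216 = 0.
Discriminant = (−224)² − 4·13·(1216) = −13056 < 0.
No real roots: the line does not meet the circle.

0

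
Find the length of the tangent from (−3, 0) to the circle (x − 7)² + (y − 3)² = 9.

10

The centre is (7, 3) and r = 3. The square of the distance from P to the centre is 100 + 9 = 109.
The tangent meets the radius at right angles, so tangent² = |PO|² − r² = 109 − 9 = 100.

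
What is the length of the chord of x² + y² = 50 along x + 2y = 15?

Centre (0, 0), r² = 50. Perpendicular distance d from centre to line = |−15| / √5 = 15/√5.
Half the chord is √(r² − d²) = √(5), so the full chord is 2√5.

2√5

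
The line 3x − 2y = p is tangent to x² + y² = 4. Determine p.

p = ±2√13

The line touches the circle iff its distance from (0, 0) is 2:
|3·0 − 2·0 − p| / √13 = 2
|p| = 2√13.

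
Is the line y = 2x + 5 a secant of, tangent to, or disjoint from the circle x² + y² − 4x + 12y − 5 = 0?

tangent

Substituting the line into the circle gives 5x² + 40x + 80 = 0.
Δ = 1600 − 1600 = 0.
A repeated root: the line is tangent.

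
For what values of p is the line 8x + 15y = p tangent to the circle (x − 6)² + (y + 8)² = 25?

p = −157 or p = 13

The line touches the circle iff its distance from (6, −8) is 5:
|8·6 + 15·(−8) − p| / √289 = 5
|p − (−72)| = 5·17, so p = 13 or p = −157.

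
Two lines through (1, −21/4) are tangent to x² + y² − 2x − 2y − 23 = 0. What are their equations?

3x − 4y = 24 and 3x + 4y = −18

A line y − (−21/4) = m(x − (1)) is tangent when its distance from (1, 1) is 5:
(0m − (25/4))² = 25(m² + 1)
16m² − 9 = 0, so m = 3/4 or m = −3/4.
Through (1, −21/4) these give 3x − 4y = 24 and 3x + 4y = −18.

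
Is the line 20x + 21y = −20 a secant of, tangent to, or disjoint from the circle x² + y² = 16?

secant

Centre (0, 0), r² = 16. Distance² from centre to line = (20)²/841 = 400/841.
Since d² < r², the line cuts the circle twice.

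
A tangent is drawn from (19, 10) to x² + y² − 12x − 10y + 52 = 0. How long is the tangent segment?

With centre O = (6, 5), |OP|² = 194 and r² = 9.
By the tangent–radius right angle, tangent length = √(|PO|² − r²) = √185.

√185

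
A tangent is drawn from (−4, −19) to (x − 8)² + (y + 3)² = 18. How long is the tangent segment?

√382

With centre O = (8, −3), |OP|² = 400 and r² = 18.
Power of the point: PT² = |PO|² − r² = 382, so PT = √382.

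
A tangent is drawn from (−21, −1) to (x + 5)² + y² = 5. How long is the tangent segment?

6√7

With centre O = (−5, 0), |OP|² = 257 and r² = 5.
By the tangent–radius right angle, tangent length = √(|PO|² − r²) = √252 = 6√7.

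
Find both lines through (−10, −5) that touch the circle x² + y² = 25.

Let a tangent through (−10, −5) have slope m. Its distance from (0, 0) must equal 5:
(10m − (5))² = 25(m² + 1)
3m² − 4m = 0, so m = 4/3 or m = 0.
Through (−10, −5) these give 4x − 3y = −25 and y = −5.

4x − 3y = −25 and y = −5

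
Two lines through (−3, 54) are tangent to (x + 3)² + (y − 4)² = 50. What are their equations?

7x + y = 33 and 7x − y = −75

Write the tangent as mx − y + (54 − m·(−3)) = 0 and set its distance from the centre to 5√2:
[m·(0) − (−50)]² = 50(m² + 1)
m² − 49 = 0, so m = −7 or m = 7.
Through (−3, 54) these give 7x + y = 33 and 7x − y = −75.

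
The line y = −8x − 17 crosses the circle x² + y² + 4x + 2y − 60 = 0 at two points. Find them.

From the line, y = −8x − 17. Substituting:
65x² + 260x + 195 = 0  ⟹  x² + 4x + 3 = 0
x = −1 or x = −3, giving (−1, −9) and (−3, 7).

(−3, 7) and (−1, −9)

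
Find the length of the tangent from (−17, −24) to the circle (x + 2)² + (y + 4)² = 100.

5√21

Centre (−2, −4), r² = 100. |PO|² = (−15)² + (−20)² = 625.
Power of the point: PT² = |PO|² − r² = 525, so PT = 5√21.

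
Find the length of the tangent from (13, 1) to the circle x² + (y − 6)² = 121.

√73

The centre is (0, 6) and r = 11. The square of the distance from P to the centre is 169 + 25 = 194.
By the tangent–radius right angle, tangent length = √(|PO|² − r²) = √73.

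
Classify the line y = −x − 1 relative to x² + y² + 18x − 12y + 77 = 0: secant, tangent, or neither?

Substituting the line into the circle gives 2x² + 32x + 90 = 0.
Δ = 1024 − 720 = 304.
Two real roots: the line is a secant.

secant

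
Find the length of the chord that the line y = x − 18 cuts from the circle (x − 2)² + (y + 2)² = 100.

2√2

Substitute y = x − 18:
2x² − 36x + 160 = 0  ⟹  x² − 18x + 80 = 0
x = 10 or x = 8, giving (10, −8) and (8, −10).
Chord length = distance between (10, −8) and (8, −10) = √8 = 2√2.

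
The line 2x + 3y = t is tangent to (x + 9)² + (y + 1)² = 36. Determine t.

t = −21 ± 6√13

Tangency holds when the distance from the centre (−9, −1) to the line equals the radius 6:
|2·(−9) + 3·(−1) − t| / √13 = 6
|t − (−21)| = 6√13.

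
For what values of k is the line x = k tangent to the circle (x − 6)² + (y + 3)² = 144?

The line touches the circle iff its distance from (6, −3) is 12:
|1·6 + 0·(−3) − k| / √1 = 12
|k − (6)| = 12, so k = 18 or k = −6.

k = −6 or k = 18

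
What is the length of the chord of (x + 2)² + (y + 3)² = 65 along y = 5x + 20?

Express y = 5x + 20 and substitute into the circle:
26x² + 234x + 468 = 0  ⟹  x² + 9x + 18 = 0
x = −3 or x = −6, giving (−3, 5) and (−6, −10).
Chord length = distance between (−3, 5) and (−6, −10) = √234 = 3√26.

3√26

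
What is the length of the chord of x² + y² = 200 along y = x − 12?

The distance from (0, 0) to the line is 12/√2, and r² = 200.
Chord = 2√(r² − d²) = 2·√(128) = 16√2.

16√2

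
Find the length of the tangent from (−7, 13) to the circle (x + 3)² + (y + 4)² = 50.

Centre (−3, −4), r² = 50. |PO|² = (−4)² + (17)² = 305.
By the tangent–radius right angle, tangent length = √(|PO|² − r²) = √255.

√255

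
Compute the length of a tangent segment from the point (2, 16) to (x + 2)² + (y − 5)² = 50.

√87

Centre (−2, 5), r² = 50. |PO|² = (4)² + (11)² = 137.
The tangent meets the radius at right angles, so tangent² = |PO|² − r² = 137 − 50 = 87.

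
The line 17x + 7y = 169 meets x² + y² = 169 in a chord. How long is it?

13√2

The distance from (0, 0) to the line is 169/√338, and r² = 169.
Half the chord is √(r² − d²) = √(169/2), so the full chord is 13√2.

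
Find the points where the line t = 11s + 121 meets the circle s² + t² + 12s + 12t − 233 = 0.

(−13, −22) and (−10, 11)

Substitute t = 11s + 121:
122s² + 2806s + 15860 = 0  ⟹  s² + 23s + 130 = 0
s = −10 or s = −13, giving (−10, 11) and (−13, −22).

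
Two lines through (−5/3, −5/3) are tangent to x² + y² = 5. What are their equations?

Let a tangent through (−5/3, −5/3) have slope m. Its distance from (0, 0) must equal √5:
(5/3m − (5/3))² = 5(m² + 1)
2m² + 5m + 2 = 0, so m = −2 or m = −1/2.
With m = −2: 2x + y = −5. With m = −1/2: x + 2y = −5.

2x + y = −5 and x + 2y = −5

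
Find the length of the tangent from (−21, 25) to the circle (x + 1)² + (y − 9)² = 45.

With centre O = (−1, 9), |OP|² = 656 and r² = 45.
The tangent meets the radius at right angles, so tangent² = |PO|² − r² = 656 − 45 = 611.

√611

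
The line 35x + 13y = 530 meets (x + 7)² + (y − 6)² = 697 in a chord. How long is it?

√1394

Express y = (530 − 35x)/13 and substitute into the circle:
1394x² − 29274x + 94792 = 0  ⟹  x² − 21x + 68 = 0
x = 17 or x = 4, giving (17, −5) and (4, 30).
|(17, −5) − (4, 30)| = √((13)² + (−35)²) = √1394.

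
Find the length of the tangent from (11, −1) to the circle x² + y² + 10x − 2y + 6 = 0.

Centre (−5, 1), r² = 20. |PO|² = (16)² + (−2)² = 260.
The tangent meets the radius at right angles, so tangent² = |PO|² − r² = 260 − 20 = 240.

4√15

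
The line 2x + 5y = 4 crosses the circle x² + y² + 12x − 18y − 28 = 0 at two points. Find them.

Substitute y = (4 − 2x)/5:
29x² + 464x − 1044 = 0  ⟹  x² + 16x − 36 = 0
x = 2 or x = −18, giving (2, 0) and (−18, 8).

(−18, 8) and (2, 0)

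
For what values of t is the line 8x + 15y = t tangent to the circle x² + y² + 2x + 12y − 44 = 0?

For a tangent, require d(centre, line) = r = 9.
|8·(−1) + 15·(−6) − t| / √289 = 9
|t − (−98)| = 9·17, so t = 55 or t = −251.

t = −251 or t = 55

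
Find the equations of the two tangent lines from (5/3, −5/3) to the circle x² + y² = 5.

2x − y = 5 and x − 2y = 5

Let a tangent through (5/3, −5/3) have slope m. Its distance from (0, 0) must equal √5:
[m·(−5/3) − (5/3)]² = 5(m² + 1)
2m² − 5m + 2 = 0, so m = 2 or m = 1/2.
Through (5/3, −5/3) these give 2x − y = 5 and x − 2y = 5.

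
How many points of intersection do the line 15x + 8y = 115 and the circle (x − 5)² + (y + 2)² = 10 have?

0

Centre (5, −2), r² = 10. Distance² from centre to line = (−56)²/289 = 3136/289.
Since d² > r², the line lies outside the circle.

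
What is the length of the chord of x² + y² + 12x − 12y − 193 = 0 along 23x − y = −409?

√530

Substitute y = 23x + 409:
530x² + 18550x + 162180 = 0  ⟹  x² + 35x + 306 = 0
x = −17 or x = −18, giving (−17, 18) and (−18, −5).
Chord length = distance between (−17, 18) and (−18, −5) = √530 = √530.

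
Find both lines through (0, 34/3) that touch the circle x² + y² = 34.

5x − 3y = −34 and 5x + 3y = 34

Let a tangent through (0, 34/3) have slope m. Its distance from (0, 0) must equal √34:
[m·(0) − (−34/3)]² = 34(m² + 1)
9m² − 25 = 0, so m = 5/3 or m = −5/3.
Through (0, 34/3) these give 5x − 3y = −34 and 5x + 3y = 34.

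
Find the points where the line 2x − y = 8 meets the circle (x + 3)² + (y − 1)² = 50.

From the line, y = 2x − 8. Substituting:
5x² − 30x + 40 = 0  ⟹  x² − 6x + 8 = 0
x = 4 or x = 2, giving (4, 0) and (2, −4).

(2, −4) and (4, 0)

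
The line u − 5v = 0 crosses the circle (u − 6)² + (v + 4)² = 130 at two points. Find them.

From the line, v = (u)/5. Substituting:
26u² − 260u − 1950 = 0  ⟹  u² − 10u − 75 = 0
u = 15 or u = −5, giving (15, 3) and (−5, −1).

(−5, −1) and (15, 3)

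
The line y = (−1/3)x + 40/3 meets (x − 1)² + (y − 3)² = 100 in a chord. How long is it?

Centre (1, 3), r² = 100. Perpendicular distance d from centre to line = |−30| / √10 = 30/√10.
Chord = 2√(r² − d²) = 2·√(10) = 2√10.

2√10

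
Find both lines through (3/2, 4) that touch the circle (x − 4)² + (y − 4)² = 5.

A line y − (4) = m(x − (3/2)) is tangent when its distance from (4, 4) is √5:
[m·(5/2) − (0)]² = 5(m² + 1)
m² − 4 = 0, so m = 2 or m = −2.
Through (3/2, 4) these give 2x − y = −1 and 2x + y = 7.

2x − y = −1 and 2x + y = 7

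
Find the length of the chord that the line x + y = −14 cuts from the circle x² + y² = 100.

From the line, y = −x − 14. Substituting:
2x² + 28x + 96 = 0  ⟹  x² + 14x + 48 = 0
x = −6 or x = −8, giving (−6, −8) and (−8, −6).
|(−6, −8) − (−8, −6)| = √((2)² + (−2)²) = 2√2.

2√2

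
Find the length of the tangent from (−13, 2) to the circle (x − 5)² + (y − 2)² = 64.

2√65

The centre is (5, 2) and r = 8. The square of the distance from P to the centre is 324 + 0 = 324.
By the tangent–radius right angle, tangent length = √(|PO|² − r²) = √260 = 2√65.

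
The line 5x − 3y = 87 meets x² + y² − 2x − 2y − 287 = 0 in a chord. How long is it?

3√34

Centre (1, 1), r² = 289. Perpendicular distance d from centre to line = |−85| / √34 = 85/√34.
Half the chord is √(r² − d²) = √(153/2), so the full chord is 3√34.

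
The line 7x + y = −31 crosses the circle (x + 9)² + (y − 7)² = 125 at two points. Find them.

Substitute y = −7x − 31:
50x² + 550x + 1400 = 0  ⟹  x² + 11x + 28 = 0
x = −4 or x = −7, giving (−4, −3) and (−7, 18).

(−7, 18) and (−4, −3)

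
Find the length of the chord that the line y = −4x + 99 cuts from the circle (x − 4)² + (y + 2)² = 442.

Centre (4, −2), r² = 442. Perpendicular distance d from centre to line = |−85| / √17 = 85/√17.
Half the chord is √(r² − d²) = √(17), so the full chord is 2√17.

2√17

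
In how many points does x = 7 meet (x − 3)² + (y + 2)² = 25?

2

Substituting the line into the circle gives y² + 4y − 5 = 0.
Discriminant = (4)² − 4·1·(−5) = 36 > 0.
Two real roots: the line is a secant.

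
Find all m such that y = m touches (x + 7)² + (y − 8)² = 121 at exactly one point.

For a tangent, require d(centre, line) = r = 11.
|0·(−7) + 1·8 − m| / √1 = 11
|m − (8)| = 11, so m = 19 or m = −3.

m = −3 or m = 19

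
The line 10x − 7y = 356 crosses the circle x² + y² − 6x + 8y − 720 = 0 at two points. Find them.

Express y = (−356 + 10x)/7 and substitute into the circle:
149x² − 6854x + 71520 = 0  ⟹  x² − 46x + 480 = 0
x = 30 or x = 16, giving (30, −8) and (16, −28).

(16, −28) and (30, −8)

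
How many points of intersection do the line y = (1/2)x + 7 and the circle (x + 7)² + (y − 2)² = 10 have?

2

Substituting the line into the circle gives 5x² + 76x + 256 = 0.
Discriminant = (76)² − 4·5·(256) = 656 > 0.
Two real roots: the line is a secant.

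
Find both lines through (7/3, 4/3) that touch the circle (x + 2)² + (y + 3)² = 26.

Write the tangent as mx − y + (4/3 − m·(7/3)) = 0 and set its distance from the centre to √26:
[m·(−13/3) − (−13/3)]² = 26(m² + 1)
5m² + 26m + 5 = 0, so m = −5 or m = −1/5.
With m = −5: 5x + y = 13. With m = −1/5: x + 5y = 9.

5x + y = 13 and x + 5y = 9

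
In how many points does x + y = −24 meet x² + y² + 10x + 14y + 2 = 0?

1

Substituting the line into the circle gives 2x² + 44x + 242 = 0.
Discriminant = (44)² − 4·2·(242) = 0.
A repeated root: the line is tangent.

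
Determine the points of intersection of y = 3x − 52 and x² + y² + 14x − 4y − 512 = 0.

(15, −7) and (16, −4)

Substitute y = 3x − 52:
10x² − 310x + 2400 = 0  ⟹  x² − 31x + 240 = 0
x = 16 or x = 15, giving (16, −4) and (15, −7).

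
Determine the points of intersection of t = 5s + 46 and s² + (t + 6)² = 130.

(−11, −9) and (−9, 1)

Substitute t = 5s + 46:
26s² + 520s + 2574 = 0  ⟹  s² + 20s + 99 = 0
s = −9 or s = −11, giving (−9, 1) and (−11, −9).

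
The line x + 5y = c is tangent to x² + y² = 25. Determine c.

The line touches the circle iff its distance from (0, 0) is 5:
|1·0 + 5·0 − c| / √26 = 5
|c| = 5√26.

c = ±5√26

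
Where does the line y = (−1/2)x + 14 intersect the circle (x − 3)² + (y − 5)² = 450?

(−12, 20) and (24, 2)

From the line, y = (28 − x)/2. Substituting:
5x² − 60x − 1440 = 0  ⟹  x² − 12x − 288 = 0
x = 24 or x = −12, giving (24, 2) and (−12, 20).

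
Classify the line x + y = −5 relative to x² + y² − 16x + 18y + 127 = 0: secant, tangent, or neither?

Substituting the line into the circle gives 2x² − 24x + 62 = 0.
Δ = 576 − 496 = 80.
Two real roots: the line is a secant.

secant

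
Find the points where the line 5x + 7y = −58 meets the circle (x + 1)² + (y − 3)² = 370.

(−20, 6) and (8, −14)

From the line, y = (−58 − 5x)/7. Substituting:
74x² + 888x − 11840 = 0  ⟹  x² + 12x − 160 = 0
x = 8 or x = −20, giving (8, −14) and (−20, 6).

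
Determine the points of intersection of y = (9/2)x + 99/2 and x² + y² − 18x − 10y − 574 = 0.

Express y = (99 + 9x)/2 and substitute into the circle:
85x² + 1530x + 5525 = 0  ⟹  x² + 18x + 65 = 0
x = −5 or x = −13, giving (−5, 27) and (−13, −9).

(−13, −9) and (−5, 27)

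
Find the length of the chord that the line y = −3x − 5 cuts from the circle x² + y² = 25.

Substitute y = −3x − 5:
10x² + 30x = 0  ⟹  x² + 3x = 0
x = 0 or x = −3, giving (0, −5) and (−3, 4).
|(0, −5) − (−3, 4)| = √((3)² + (−9)²) = 3√10.

3√10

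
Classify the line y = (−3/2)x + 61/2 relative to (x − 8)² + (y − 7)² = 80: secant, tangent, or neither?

secant

Substituting the line into the circle gives 13x² − 346x + 2145 = 0.
Discriminant = (−346)² − 4·13·(2145) = 8176 > 0.
Two real roots: the line is a secant.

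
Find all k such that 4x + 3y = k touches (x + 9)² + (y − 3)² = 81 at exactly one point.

Tangency holds when the distance from the centre (−9, 3) to the line equals the radius 9:
|4·(−9) + 3·3 − k| / √25 = 9
|k − (−27)| = 9·5, so k = 18 or k = −72.

k = −72 or k = 18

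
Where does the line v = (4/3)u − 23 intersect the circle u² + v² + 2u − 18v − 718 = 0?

(3, −19) and (27, 13)

From the line, v = (−69 + 4u)/3. Substituting:
25u² − 750u + 2025 = 0  ⟹  u² − 30u + 81 = 0
u = 27 or u = 3, giving (27, 13) and (3, −19).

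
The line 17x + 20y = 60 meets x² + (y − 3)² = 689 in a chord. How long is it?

The distance from (0, 3) to the line is 0/√689, and r² = 689.
Half the chord is √(r² − d²) = √(689), so the full chord is 2√689.

2√689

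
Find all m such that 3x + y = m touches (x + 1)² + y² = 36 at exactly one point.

The line touches the circle iff its distance from (−1, 0) is 6:
|3·(−1) + 1·0 − m| / √10 = 6
|m − (−3)| = 6√10.

m = −3 ± 6√10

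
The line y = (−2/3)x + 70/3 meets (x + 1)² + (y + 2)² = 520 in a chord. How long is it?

4√13

Centre (−1, −2), r² = 520. Perpendicular distance d from centre to line = |−78| / √13 = 78/√13.
Half the chord is √(r² − d²) = √(52), so the full chord is 4√13.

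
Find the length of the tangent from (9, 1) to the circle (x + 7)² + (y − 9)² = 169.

√151

With centre O = (−7, 9), |OP|² = 320 and r² = 169.
By the tangent–radius right angle, tangent length = √(|PO|² − r²) = √151.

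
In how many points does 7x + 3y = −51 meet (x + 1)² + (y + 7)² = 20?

d² = (7·(−1) + 3·(−7) − (−51))²/58 = 529/58; r² = 20.
Since d² < r², the line cuts the circle twice.

2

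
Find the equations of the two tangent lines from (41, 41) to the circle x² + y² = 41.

Let a tangent through (41, 41) have slope m. Its distance from (0, 0) must equal √41:
[m·(−41) − (−41)]² = 41(m² + 1)
20m² − 41m + 20 = 0, so m = 5/4 or m = 4/5.
With m = 5/4: 5x − 4y = 41. With m = 4/5: 4x − 5y = −41.

5x − 4y = 41 and 4x − 5y = −41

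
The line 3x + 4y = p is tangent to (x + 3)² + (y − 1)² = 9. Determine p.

The line touches the circle iff its distance from (−3, 1) is 3:
|3·(−3) + 4·1 − p| / √25 = 3
|p − (−5)| = 3·5, so p = 10 or p = −20.

p = −20 or p = 10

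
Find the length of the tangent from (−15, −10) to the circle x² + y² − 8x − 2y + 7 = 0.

2√118

With centre O = (4, 1), |OP|² = 482 and r² = 10.
The tangent meets the radius at right angles, so tangent² = |PO|² − r² = 482 − 10 = 472.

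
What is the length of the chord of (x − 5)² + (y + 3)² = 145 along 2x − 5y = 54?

4√29

The distance from (5, −3) to the line is 29/√29, and r² = 145.
Half the chord is √(r² − d²) = √(116), so the full chord is 4√29.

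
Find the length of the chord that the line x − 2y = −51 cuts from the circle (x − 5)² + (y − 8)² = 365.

6√5

Centre (5, 8), r² = 365. Perpendicular distance d from centre to line = |40| / √5 = 40/√5.
Chord = 2√(r² − d²) = 2·√(45) = 6√5.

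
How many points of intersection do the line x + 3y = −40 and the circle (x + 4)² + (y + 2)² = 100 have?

Substituting the line into the circle gives 10x² + 140x + 400 = 0.
Δ = 19600 − 16000 = 3600.
Two real roots: the line is a secant.

2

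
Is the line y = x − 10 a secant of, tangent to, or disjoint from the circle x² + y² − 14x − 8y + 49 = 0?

Centre (7, 4), r² = 16. Distance² from centre to line = (−7)²/2 = 49/2.
Since d² > r², the line lies outside the circle.

disjoint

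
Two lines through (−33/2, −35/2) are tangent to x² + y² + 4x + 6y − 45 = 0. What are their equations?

7x − 3y = −63 and 3x − 7y = 73

A line y − (−35/2) = m(x − (−33/2)) is tangent when its distance from (−2, −3) is √58:
[m·(29/2) − (29/2)]² = 58(m² + 1)
21m² − 58m + 21 = 0, so m = 7/3 or m = 3/7.
With m = 7/3: 7x − 3y = −63. With m = 3/7: 3x − 7y = 73.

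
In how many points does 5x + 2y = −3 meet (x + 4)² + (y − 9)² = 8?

d² = (5·(−4) + 2·9 − (−3))²/29 = 1/29; r² = 8.
Since d² < r², the line cuts the circle twice.

2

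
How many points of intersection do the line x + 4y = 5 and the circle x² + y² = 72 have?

Substituting the line into the circle gives 17x² − 10x − 1127 = 0.
Discriminant = (−10)² − 4·17·(−1127) = 76736 > 0.
Two real roots: the line is a secant.

2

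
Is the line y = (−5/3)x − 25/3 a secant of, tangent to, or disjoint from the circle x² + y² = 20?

d² = (5·0 + 3·0 − (−25))²/34 = 625/34; r² = 20.
Since d² < r², the line cuts the circle twice.

secant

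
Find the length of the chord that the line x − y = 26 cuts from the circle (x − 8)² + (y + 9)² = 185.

Centre (8, −9), r² = 185. Perpendicular distance d from centre to line = |−9| / √2 = 9/√2.
Half the chord is √(r² − d²) = √(289/2), so the full chord is 17√2.

17√2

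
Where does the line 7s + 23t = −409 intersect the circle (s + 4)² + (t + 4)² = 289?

Express t = (−409 − 7s)/23 and substitute into the circle:
578s² + 8670s − 43928 = 0  ⟹  s² + 15s − 76 = 0
s = 4 or s = −19, giving (4, −19) and (−19, −12).

(−19, −12) and (4, −19)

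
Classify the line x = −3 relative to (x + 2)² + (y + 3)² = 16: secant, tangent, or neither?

secant

Substituting the line into the circle gives y² + 6y − 6 = 0.
Discriminant = (6)² − 4·1·(−6) = 60 > 0.
Two real roots: the line is a secant.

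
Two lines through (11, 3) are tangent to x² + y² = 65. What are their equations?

A line y − (3) = m(x − (11)) is tangent when its distance from (0, 0) is √65:
[m·(−11) − (−3)]² = 65(m² + 1)
28m² − 33m − 28 = 0, so m = 7/4 or m = −4/7.
Through (11, 3) these give 7x − 4y = 65 and 4x + 7y = 65.

7x − 4y = 65 and 4x + 7y = 65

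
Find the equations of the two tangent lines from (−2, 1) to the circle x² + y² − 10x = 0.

Let a tangent through (−2, 1) have slope m. Its distance from (5, 0) must equal 5:
(7m − (−1))² = 25(m² + 1)
12m² + 7m − 12 = 0, so m = −4/3 or m = 3/4.
With m = −4/3: 4x + 3y = −5. With m = 3/4: 3x − 4y = −10.

4x + 3y = −5 and 3x − 4y = −10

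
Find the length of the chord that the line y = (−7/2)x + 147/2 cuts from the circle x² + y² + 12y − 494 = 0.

From the line, y = (147 − 7x)/2. Substituting:
53x² − 2226x + 23161 = 0  ⟹  x² − 42x + 437 = 0
x = 23 or x = 19, giving (23, −7) and (19, 7).
|(23, −7) − (19, 7)| = √((4)² + (−14)²) = 2√53.

2√53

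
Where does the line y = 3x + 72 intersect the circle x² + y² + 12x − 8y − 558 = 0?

(−27, −9) and (−15, 27)

From the line, y = 3x + 72. Substituting:
10x² + 420x + 4050 = 0  ⟹  x² + 42x + 405 = 0
x = −15 or x = −27, giving (−15, 27) and (−27, −9).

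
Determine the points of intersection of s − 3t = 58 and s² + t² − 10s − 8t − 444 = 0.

(4, −18) and (19, −13)

From the line, t = (−58 + s)/3. Substituting:
10s² − 230s + 760 = 0  ⟹  s² − 23s + 76 = 0
s = 19 or s = 4, giving (19, −13) and (4, −18).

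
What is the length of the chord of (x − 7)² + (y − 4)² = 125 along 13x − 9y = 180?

5√10

The distance from (7, 4) to the line is 125/√250, and r² = 125.
Chord = 2√(r² − d²) = 2·√(125/2) = 5√10.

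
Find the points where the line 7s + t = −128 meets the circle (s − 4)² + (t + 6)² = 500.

(−18, −2) and (−16, −16)

Substitute t = −7s − 128:
50s² + 1700s + 14400 = 0  ⟹  s² + 34s + 288 = 0
s = −16 or s = −18, giving (−16, −16) and (−18, −2).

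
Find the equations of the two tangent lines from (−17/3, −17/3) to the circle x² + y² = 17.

Write the tangent as mx − y + (−17/3 − m·(−17/3)) = 0 and set its distance from the centre to √17:
[m·(17/3) − (17/3)]² = 17(m² + 1)
4m² − 17m + 4 = 0, so m = 1/4 or m = 4.
With m = 1/4: x − 4y = 17. With m = 4: 4x − y = −17.

x − 4y = 17 and 4x − y = −17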